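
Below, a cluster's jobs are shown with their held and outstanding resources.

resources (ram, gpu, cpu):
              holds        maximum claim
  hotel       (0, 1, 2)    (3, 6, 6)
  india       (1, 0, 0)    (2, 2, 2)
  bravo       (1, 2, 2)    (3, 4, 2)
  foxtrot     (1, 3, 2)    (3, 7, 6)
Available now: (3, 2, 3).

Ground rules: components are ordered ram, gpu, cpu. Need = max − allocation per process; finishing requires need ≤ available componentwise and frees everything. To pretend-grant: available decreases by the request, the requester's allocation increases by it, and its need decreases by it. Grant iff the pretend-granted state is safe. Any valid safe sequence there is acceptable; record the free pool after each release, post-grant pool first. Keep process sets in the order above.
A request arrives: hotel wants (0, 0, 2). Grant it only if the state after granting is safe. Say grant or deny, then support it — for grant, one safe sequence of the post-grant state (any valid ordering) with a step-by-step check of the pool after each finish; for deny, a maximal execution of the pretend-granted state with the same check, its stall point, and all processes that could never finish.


DENY: after the grant no complete ordering would exist.
Key observation: after bravo, india the pool peaks at (5, 4, 3), and each blocked process is short somewhere: hotel on gpu; foxtrot on cpu.
On the post-grant state, bravo, india is a maximal run — nothing extends it. Step-by-step check:
  pool = (3, 2, 1)
  run bravo (needs (2, 2, 0), free (3, 2, 1)); after release of (1, 2, 2) the pool is (4, 4, 3)
  run india (needs (1, 2, 2), free (4, 4, 3)); after release of (1, 0, 0) the pool is (5, 4, 3)
  hotel still needs (3, 5, 2) but only (5, 4, 3) is free — short on gpu
  foxtrot still needs (2, 4, 4) but only (5, 4, 3) is free — short on cpu
Processes that could never finish after the grant: hotel and foxtrot.


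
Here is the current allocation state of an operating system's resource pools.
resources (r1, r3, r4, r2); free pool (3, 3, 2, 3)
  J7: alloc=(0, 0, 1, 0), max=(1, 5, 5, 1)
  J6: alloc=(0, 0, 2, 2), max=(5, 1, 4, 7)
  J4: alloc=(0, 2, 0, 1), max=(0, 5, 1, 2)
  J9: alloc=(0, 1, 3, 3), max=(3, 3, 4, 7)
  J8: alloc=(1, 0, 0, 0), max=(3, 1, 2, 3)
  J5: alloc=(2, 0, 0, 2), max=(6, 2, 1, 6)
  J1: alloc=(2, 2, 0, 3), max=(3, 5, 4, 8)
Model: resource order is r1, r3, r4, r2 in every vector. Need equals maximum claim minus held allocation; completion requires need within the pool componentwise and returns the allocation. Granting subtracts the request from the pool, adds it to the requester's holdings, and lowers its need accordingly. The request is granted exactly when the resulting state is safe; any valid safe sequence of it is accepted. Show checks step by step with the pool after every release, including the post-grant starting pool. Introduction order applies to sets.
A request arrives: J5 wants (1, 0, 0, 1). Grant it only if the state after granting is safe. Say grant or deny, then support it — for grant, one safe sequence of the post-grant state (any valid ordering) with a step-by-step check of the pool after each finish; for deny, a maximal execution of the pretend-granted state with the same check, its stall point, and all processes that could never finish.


GRANT — the state after the grant stays safe, e.g. via J4, J8, J5, J9, J1, J6, J7.
Key observation: the grant leaves (2, 3, 2, 2) free — enough for J4, whose release restarts the cascade.
Step-by-step check of the post-grant state:
  pool = (2, 3, 2, 2)
  J4 needs (0, 3, 1, 1) <= (2, 3, 2, 2) -> finishes; pool += (0, 2, 0, 1) = (2, 5, 2, 3)
  J8 needs (2, 1, 2, 3) <= (2, 5, 2, 3) -> finishes; pool += (1, 0, 0, 0) = (3, 5, 2, 3)
  J5 needs (3, 2, 1, 3) <= (3, 5, 2, 3) -> finishes; pool += (3, 0, 0, 3) = (6, 5, 2, 6)
  J9 needs (3, 2, 1, 4) <= (6, 5, 2, 6) -> finishes; pool += (0, 1, 3, 3) = (6, 6, 5, 9)
  J1 needs (1, 3, 4, 5) <= (6, 6, 5, 9) -> finishes; pool += (2, 2, 0, 3) = (8, 8, 5, 12)
  J6 needs (5, 1, 2, 5) <= (8, 8, 5, 12) -> finishes; pool += (0, 0, 2, 2) = (8, 8, 7, 14)
  J7 needs (1, 5, 4, 1) <= (8, 8, 7, 14) -> finishes; pool += (0, 0, 1, 0) = (8, 8, 8, 14)


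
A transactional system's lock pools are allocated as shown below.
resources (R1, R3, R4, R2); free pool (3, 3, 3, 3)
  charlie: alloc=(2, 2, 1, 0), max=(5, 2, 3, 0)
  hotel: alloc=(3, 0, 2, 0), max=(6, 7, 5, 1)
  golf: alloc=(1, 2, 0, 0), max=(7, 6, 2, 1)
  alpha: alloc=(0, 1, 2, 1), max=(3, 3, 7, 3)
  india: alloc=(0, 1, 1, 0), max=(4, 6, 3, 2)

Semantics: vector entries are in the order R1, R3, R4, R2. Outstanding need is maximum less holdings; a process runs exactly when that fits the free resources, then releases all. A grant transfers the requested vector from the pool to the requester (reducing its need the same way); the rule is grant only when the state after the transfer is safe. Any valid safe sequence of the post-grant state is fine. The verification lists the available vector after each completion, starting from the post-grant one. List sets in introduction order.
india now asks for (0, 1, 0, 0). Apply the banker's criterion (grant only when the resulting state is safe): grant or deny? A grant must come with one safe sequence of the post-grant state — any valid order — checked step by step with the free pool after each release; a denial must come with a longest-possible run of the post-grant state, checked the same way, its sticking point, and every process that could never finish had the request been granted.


GRANT — the state after the grant stays safe, e.g. via charlie, india, alpha, hotel, golf.
Key observation: the transfer keeps a workable pool ((3, 2, 3, 3)); charlie starts the safe sequence.
Check on the post-grant state, step by step:
  pool = (3, 2, 3, 3)
  run charlie (needs (3, 0, 2, 0), free (3, 2, 3, 3)); after release of (2, 2, 1, 0) the pool is (5, 4, 4, 3)
  run india (needs (4, 4, 2, 2), free (5, 4, 4, 3)); after release of (0, 2, 1, 0) the pool is (5, 6, 5, 3)
  run alpha (needs (3, 2, 5, 2), free (5, 6, 5, 3)); after release of (0, 1, 2, 1) the pool is (5, 7, 7, 4)
  run hotel (needs (3, 7, 3, 1), free (5, 7, 7, 4)); after release of (3, 0, 2, 0) the pool is (8, 7, 9, 4)
  run golf (needs (6, 4, 2, 1), free (8, 7, 9, 4)); after release of (1, 2, 0, 0) the pool is (9, 9, 9, 4)


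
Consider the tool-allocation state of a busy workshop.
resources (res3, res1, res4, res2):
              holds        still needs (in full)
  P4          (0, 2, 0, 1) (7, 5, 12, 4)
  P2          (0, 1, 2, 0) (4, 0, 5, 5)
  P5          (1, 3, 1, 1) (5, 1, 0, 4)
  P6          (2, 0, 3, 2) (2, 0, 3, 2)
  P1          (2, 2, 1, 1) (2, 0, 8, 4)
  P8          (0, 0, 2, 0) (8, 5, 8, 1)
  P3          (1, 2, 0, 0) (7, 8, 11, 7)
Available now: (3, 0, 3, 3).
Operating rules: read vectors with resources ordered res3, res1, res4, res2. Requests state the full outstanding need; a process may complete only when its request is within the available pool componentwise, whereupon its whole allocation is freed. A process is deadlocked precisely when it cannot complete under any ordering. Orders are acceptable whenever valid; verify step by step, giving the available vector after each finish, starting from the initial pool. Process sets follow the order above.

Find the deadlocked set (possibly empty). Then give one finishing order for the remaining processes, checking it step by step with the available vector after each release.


No process is deadlocked.
Key observation: starting with P6, each completion frees enough for the next — no one is permanently blocked.
The rest can finish in the order P6, P2, P1, P5, P8, P4, P3. Walking it through:
  pool = (3, 0, 3, 3)
  P6 needs (2, 0, 3, 2) <= (3, 0, 3, 3) -> finishes; pool += (2, 0, 3, 2) = (5, 0, 6, 5)
  P2 needs (4, 0, 5, 5) <= (5, 0, 6, 5) -> finishes; pool += (0, 1, 2, 0) = (5, 1, 8, 5)
  P1 needs (2, 0, 8, 4) <= (5, 1, 8, 5) -> finishes; pool += (2, 2, 1, 1) = (7, 3, 9, 6)
  P5 needs (5, 1, 0, 4) <= (7, 3, 9, 6) -> finishes; pool += (1, 3, 1, 1) = (8, 6, 10, 7)
  P8 needs (8, 5, 8, 1) <= (8, 6, 10, 7) -> finishes; pool += (0, 0, 2, 0) = (8, 6, 12, 7)
  P4 needs (7, 5, 12, 4) <= (8, 6, 12, 7) -> finishes; pool += (0, 2, 0, 1) = (8, 8, 12, 8)
  P3 needs (7, 8, 11, 7) <= (8, 8, 12, 8) -> finishes; pool += (1, 2, 0, 0) = (9, 10, 12, 8)


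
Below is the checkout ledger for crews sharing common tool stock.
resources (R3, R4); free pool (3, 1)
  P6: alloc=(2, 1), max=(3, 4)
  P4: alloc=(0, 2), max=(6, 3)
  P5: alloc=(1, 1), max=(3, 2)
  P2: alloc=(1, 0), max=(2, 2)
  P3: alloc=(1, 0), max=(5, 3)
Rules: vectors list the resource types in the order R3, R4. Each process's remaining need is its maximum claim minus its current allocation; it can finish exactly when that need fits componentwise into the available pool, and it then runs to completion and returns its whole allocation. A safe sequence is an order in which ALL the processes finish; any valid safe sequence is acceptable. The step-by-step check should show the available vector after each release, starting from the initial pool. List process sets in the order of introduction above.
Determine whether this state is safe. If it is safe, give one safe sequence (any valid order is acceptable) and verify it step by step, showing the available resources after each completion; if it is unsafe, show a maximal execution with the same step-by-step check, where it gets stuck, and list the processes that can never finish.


UNSAFE — no complete ordering exists.
Key observation: after P5, P2 the pool peaks at (5, 2), and each blocked process is short somewhere: P6 on R4; P4 on R3; P3 on R4.
A maximal execution: P5, P2 — then nothing else fits. Verifying each step:
  pool = (3, 1)
  run P5 (needs (2, 1), free (3, 1)); after release of (1, 1) the pool is (4, 2)
  run P2 (needs (1, 2), free (4, 2)); after release of (1, 0) the pool is (5, 2)
  P6 still needs (1, 3) but only (5, 2) is free — short on R4
  P4 still needs (6, 1) but only (5, 2) is free — short on R3
  P3 still needs (4, 3) but only (5, 2) is free — short on R4
Processes that can never finish: P6, P4 and P3.


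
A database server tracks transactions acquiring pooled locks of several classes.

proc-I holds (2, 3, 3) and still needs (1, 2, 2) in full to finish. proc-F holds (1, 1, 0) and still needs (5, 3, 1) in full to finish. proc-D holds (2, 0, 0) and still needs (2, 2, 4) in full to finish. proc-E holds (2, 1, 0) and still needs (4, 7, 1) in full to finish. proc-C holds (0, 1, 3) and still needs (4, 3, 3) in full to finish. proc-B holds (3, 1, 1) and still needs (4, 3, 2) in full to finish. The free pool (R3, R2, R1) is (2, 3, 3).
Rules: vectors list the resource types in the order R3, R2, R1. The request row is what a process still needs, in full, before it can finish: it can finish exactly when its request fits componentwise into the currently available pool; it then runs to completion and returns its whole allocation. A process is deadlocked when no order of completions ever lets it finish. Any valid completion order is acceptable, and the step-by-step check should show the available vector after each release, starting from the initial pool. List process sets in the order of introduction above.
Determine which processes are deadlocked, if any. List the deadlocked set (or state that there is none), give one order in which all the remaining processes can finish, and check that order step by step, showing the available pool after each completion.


The deadlocked set is empty.
Key observation: proc-I leads a chain of completions in which each release enables another process.
A valid finishing order for the others: proc-I, proc-C, proc-D, proc-F, proc-B, proc-E. Step-by-step check:
  pool = (2, 3, 3)
  run proc-I (needs (1, 2, 2), free (2, 3, 3)); after release of (2, 3, 3) the pool is (4, 6, 6)
  run proc-C (needs (4, 3, 3), free (4, 6, 6)); after release of (0, 1, 3) the pool is (4, 7, 9)
  run proc-D (needs (2, 2, 4), free (4, 7, 9)); after release of (2, 0, 0) the pool is (6, 7, 9)
  run proc-F (needs (5, 3, 1), free (6, 7, 9)); after release of (1, 1, 0) the pool is (7, 8, 9)
  run proc-B (needs (4, 3, 2), free (7, 8, 9)); after release of (3, 1, 1) the pool is (10, 9, 10)
  run proc-E (needs (4, 7, 1), free (10, 9, 10)); after release of (2, 1, 0) the pool is (12, 10, 10)


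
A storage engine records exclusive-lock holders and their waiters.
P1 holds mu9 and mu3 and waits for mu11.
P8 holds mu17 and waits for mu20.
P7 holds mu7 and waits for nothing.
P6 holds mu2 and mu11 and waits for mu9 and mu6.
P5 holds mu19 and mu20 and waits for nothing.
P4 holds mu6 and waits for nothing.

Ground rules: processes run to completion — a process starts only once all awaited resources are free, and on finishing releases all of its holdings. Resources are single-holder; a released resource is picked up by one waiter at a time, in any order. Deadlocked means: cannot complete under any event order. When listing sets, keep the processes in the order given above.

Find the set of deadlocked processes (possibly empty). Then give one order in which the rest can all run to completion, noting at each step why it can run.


Deadlocked: P1 and P6.
Key observation: the waits loop around P1 -> P6 -> P1 with no way out; no other process is dragged down with it.
The rest can finish in the order P7, P4, P5, P8.
Step-by-step check:
  P7 waits on nothing -> runs at once and releases mu7
  P4 waits on nothing -> runs at once and releases mu6
  P5 waits on nothing -> runs at once and releases mu19 and mu20
  P8: everything it awaited (mu20) is free; runs, freeing mu17


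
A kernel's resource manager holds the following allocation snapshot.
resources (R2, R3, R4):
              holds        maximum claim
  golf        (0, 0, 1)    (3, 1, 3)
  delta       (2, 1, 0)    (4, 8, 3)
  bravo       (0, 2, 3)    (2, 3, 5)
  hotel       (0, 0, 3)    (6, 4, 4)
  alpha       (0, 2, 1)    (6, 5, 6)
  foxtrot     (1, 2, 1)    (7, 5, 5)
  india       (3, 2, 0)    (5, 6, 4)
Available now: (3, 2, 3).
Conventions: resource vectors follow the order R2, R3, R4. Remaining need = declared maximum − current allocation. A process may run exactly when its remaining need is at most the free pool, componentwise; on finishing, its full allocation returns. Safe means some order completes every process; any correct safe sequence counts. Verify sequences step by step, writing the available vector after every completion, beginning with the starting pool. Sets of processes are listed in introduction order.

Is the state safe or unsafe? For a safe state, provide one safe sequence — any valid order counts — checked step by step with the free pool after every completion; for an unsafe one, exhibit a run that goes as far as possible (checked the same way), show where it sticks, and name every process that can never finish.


SAFE — a valid safe sequence is bravo, india, alpha, foxtrot, delta, golf, hotel.
Key observation: india marks the first exact bind of the order: its need (2, 4, 4) fits the free (3, 4, 6) with zero slack on a requested resource.
Check, step by step:
  pool = (3, 2, 3)
  bravo: need (2, 1, 2) fits (3, 2, 3); releases (0, 2, 3), pool now (3, 4, 6)
  india: need (2, 4, 4) fits (3, 4, 6); releases (3, 2, 0), pool now (6, 6, 6)
  alpha: need (6, 3, 5) fits (6, 6, 6); releases (0, 2, 1), pool now (6, 8, 7)
  foxtrot: need (6, 3, 4) fits (6, 8, 7); releases (1, 2, 1), pool now (7, 10, 8)
  delta: need (2, 7, 3) fits (7, 10, 8); releases (2, 1, 0), pool now (9, 11, 8)
  golf: need (3, 1, 2) fits (9, 11, 8); releases (0, 0, 1), pool now (9, 11, 9)
  hotel: need (6, 4, 1) fits (9, 11, 9); releases (0, 0, 3), pool now (9, 11, 12)


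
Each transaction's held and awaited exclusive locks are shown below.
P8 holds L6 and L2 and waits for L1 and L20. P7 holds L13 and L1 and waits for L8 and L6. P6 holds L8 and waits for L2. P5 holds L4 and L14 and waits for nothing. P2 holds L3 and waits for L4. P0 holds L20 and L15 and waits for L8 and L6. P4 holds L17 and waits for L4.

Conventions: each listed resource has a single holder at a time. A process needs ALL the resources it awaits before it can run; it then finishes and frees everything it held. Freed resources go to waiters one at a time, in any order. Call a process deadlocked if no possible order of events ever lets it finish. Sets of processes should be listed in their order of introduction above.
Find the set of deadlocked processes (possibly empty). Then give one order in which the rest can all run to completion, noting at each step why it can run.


Deadlocked: P8, P7, P6 and P0.
Key observation: the knot is the closed ring of waits P8 -> P7 -> P8; P6 and P0 are caught in further circular waits.
The rest can finish in the order P5, P2, P4.
Step-by-step check:
  run P5 (it waits on nothing); releases L4 and L14
  run P2 (all its waits — L4 — are resolved); releases L3
  run P4 (all its waits — L4 — are resolved); releases L17


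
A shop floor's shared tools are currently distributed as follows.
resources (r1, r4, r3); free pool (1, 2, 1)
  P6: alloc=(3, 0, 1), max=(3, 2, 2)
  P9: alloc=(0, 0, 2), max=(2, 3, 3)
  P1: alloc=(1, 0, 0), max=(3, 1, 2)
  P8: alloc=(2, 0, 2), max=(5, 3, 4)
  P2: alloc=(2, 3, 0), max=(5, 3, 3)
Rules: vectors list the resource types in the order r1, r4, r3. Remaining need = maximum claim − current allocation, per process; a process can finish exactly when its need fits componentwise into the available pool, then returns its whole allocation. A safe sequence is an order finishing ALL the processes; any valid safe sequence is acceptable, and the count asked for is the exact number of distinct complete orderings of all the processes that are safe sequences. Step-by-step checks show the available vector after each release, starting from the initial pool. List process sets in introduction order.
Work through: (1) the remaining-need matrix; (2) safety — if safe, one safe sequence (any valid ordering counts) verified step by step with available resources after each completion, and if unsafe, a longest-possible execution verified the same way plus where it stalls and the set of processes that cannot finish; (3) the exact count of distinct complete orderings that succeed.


(1) Need matrix, components ordered r1, r4, r3:
  P6: (0, 2, 1)
  P9: (2, 3, 1)
  P1: (2, 1, 2)
  P8: (3, 3, 2)
  P2: (3, 0, 3)
(2) UNSAFE.
Key observation: after P6, P1 the pool peaks at (5, 2, 2), and each blocked process is short somewhere: P9 on r4; P8 on r4; P2 on r3.
The run P6, P1 cannot be extended any further. Walking it through:
  pool = (1, 2, 1)
  P6: need (0, 2, 1) fits (1, 2, 1); releases (3, 0, 1), pool now (4, 2, 2)
  P1: need (2, 1, 2) fits (4, 2, 2); releases (1, 0, 0), pool now (5, 2, 2)
  P9 still needs (2, 3, 1) but only (5, 2, 2) is free — short on r4
  P8 still needs (3, 3, 2) but only (5, 2, 2) is free — short on r4
  P2 still needs (3, 0, 3) but only (5, 2, 2) is free — short on r3
Permanently blocked: P9, P8 and P2.
(3) Precisely 0 of the possible complete orderings are safe sequences.


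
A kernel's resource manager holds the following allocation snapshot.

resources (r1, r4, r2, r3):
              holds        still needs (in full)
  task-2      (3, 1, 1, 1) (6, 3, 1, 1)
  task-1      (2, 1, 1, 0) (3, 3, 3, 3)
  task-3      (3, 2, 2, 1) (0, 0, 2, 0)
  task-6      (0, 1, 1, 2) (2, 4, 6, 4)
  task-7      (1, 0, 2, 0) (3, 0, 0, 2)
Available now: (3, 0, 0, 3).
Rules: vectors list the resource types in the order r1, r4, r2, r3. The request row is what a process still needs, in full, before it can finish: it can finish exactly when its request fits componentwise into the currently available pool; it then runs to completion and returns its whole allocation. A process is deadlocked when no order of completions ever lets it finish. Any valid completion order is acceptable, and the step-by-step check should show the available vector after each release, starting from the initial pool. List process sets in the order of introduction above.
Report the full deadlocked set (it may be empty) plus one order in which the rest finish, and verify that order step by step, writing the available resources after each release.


Deadlocked: task-2, task-1 and task-6.
Key observation: task-7, task-3 can finish, but then (7, 2, 4, 4) is all there is, and the blocked group's r4 demands exceed it.
The rest can finish in the order task-7, task-3. Verifying each step:
  pool = (3, 0, 0, 3)
  task-7: need (3, 0, 0, 2) fits (3, 0, 0, 3); releases (1, 0, 2, 0), pool now (4, 0, 2, 3)
  task-3: need (0, 0, 2, 0) fits (4, 0, 2, 3); releases (3, 2, 2, 1), pool now (7, 2, 4, 4)
The blocked processes can never fit:
  blocked: task-2 wants (6, 3, 1, 1), pool (7, 2, 4, 4) — not enough r4
  blocked: task-1 wants (3, 3, 3, 3), pool (7, 2, 4, 4) — not enough r4
  blocked: task-6 wants (2, 4, 6, 4), pool (7, 2, 4, 4) — not enough r4 and r2


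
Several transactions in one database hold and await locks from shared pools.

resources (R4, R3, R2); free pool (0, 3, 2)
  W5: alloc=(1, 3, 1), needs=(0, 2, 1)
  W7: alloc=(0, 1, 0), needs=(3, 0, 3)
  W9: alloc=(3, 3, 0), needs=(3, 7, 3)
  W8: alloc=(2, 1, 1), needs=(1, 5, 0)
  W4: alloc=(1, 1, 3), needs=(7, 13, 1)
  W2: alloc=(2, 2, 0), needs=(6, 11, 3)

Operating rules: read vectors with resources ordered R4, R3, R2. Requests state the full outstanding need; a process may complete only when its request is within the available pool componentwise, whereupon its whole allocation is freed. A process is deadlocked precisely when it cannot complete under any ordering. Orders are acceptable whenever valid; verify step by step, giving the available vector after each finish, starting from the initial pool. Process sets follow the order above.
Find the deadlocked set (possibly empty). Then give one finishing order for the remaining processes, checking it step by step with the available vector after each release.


Nothing here is deadlocked.
Key observation: W5 can run right away; the returned allocation unlocks the remaining processes in turn.
A valid finishing order for the others: W5, W8, W7, W9, W2, W4. Step-by-step check:
  pool = (0, 3, 2)
  run W5 (needs (0, 2, 1), free (0, 3, 2)); after release of (1, 3, 1) the pool is (1, 6, 3)
  run W8 (needs (1, 5, 0), free (1, 6, 3)); after release of (2, 1, 1) the pool is (3, 7, 4)
  run W7 (needs (3, 0, 3), free (3, 7, 4)); after release of (0, 1, 0) the pool is (3, 8, 4)
  run W9 (needs (3, 7, 3), free (3, 8, 4)); after release of (3, 3, 0) the pool is (6, 11, 4)
  run W2 (needs (6, 11, 3), free (6, 11, 4)); after release of (2, 2, 0) the pool is (8, 13, 4)
  run W4 (needs (7, 13, 1), free (8, 13, 4)); after release of (1, 1, 3) the pool is (9, 14, 7)


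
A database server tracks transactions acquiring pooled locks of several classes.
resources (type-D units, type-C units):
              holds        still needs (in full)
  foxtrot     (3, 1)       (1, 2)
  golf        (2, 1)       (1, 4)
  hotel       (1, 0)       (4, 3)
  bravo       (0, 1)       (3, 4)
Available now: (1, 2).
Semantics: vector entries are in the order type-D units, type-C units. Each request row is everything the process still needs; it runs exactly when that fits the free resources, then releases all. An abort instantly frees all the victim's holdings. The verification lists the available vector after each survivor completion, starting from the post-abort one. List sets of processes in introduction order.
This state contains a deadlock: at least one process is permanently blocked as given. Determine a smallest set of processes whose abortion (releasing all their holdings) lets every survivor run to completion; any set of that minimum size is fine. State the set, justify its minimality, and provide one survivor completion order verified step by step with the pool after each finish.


Abort golf.
Key observation: bravo was stuck for good until golf gave back (2, 1); in the order shown it finishes at step 2.
No smaller set exists: with zero aborts the deadlock remains.
One survivor order: foxtrot, bravo, hotel. Walking it through (post-abort pool first):
  pool = (3, 3)
  foxtrot needs (1, 2) <= (3, 3) -> finishes; pool += (3, 1) = (6, 4)
  bravo needs (3, 4) <= (6, 4) -> finishes; pool += (0, 1) = (6, 5)
  hotel needs (4, 3) <= (6, 5) -> finishes; pool += (1, 0) = (7, 5)


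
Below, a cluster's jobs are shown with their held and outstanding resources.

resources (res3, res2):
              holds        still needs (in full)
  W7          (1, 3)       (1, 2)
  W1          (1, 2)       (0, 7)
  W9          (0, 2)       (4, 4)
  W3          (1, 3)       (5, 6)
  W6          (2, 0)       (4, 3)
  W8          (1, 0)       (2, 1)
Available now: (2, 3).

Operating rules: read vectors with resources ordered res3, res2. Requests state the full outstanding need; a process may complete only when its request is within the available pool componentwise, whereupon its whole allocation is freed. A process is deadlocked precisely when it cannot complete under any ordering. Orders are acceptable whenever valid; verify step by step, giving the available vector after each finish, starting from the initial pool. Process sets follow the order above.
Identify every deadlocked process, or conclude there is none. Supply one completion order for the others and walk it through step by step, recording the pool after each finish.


No process is deadlocked.
Key observation: beginning at W7, releases accumulate fast enough that every process eventually fits.
A valid finishing order for the others: W7, W8, W6, W3, W9, W1. Verifying each step:
  pool = (2, 3)
  W7: need (1, 2) fits (2, 3); releases (1, 3), pool now (3, 6)
  W8: need (2, 1) fits (3, 6); releases (1, 0), pool now (4, 6)
  W6: need (4, 3) fits (4, 6); releases (2, 0), pool now (6, 6)
  W3: need (5, 6) fits (6, 6); releases (1, 3), pool now (7, 9)
  W9: need (4, 4) fits (7, 9); releases (0, 2), pool now (7, 11)
  W1: need (0, 7) fits (7, 11); releases (1, 2), pool now (8, 13)


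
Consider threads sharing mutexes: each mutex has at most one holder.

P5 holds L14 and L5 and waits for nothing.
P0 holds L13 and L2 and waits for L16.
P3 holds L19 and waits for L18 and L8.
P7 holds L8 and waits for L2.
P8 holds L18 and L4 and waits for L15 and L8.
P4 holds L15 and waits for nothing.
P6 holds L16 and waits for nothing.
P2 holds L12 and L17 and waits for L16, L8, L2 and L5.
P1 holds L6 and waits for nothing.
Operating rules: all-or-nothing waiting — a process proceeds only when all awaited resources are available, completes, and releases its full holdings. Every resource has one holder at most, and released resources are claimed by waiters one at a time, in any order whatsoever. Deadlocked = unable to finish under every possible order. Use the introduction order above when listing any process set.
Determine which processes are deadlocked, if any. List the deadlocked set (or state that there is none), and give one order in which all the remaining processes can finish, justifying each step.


No process is deadlocked.
Key observation: every chain of waits terminates; starting from the processes that wait on nothing, all the rest unlock in turn.
The rest can finish in the order P6, P1, P5, P0, P7, P4, P8, P3, P2.
Verifying each step:
  P6 waits on nothing -> runs at once and releases L16
  P1 waits on nothing -> runs at once and releases L6
  P5 waits on nothing -> runs at once and releases L14 and L5
  P0: everything it awaited (L16) is free; runs, freeing L13 and L2
  P7: everything it awaited (L2) is free; runs, freeing L8
  P4 waits on nothing -> runs at once and releases L15
  P8: everything it awaited (L15 and L8) is free; runs, freeing L18 and L4
  P3: everything it awaited (L18 and L8) is free; runs, freeing L19
  P2: everything it awaited (L16, L8, L2 and L5) is free; runs, freeing L12 and L17


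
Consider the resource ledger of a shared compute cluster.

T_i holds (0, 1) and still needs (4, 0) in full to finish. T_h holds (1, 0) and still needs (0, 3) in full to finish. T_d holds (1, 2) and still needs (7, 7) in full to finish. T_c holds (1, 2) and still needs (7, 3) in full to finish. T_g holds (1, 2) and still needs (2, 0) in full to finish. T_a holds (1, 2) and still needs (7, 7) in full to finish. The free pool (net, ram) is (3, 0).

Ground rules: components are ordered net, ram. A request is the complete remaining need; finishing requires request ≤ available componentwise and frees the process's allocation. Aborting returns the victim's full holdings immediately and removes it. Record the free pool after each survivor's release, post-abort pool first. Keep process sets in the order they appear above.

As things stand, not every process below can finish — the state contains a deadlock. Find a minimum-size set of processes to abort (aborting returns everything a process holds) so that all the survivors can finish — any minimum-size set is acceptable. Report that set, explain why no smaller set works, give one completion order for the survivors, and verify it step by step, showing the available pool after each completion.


Minimum abort set: T_d and T_c.
Key observation: T_a had no path to completion before; after the abort of T_d and T_c ((2, 4) returned), step 4 is where it fits.
Minimality, checking each single-abort alternative: T_i alone leaves T_d blocked (short on net and ram); T_h alone leaves T_d blocked (short on net and ram); T_d alone leaves T_c blocked (short on net); T_c alone leaves T_d blocked (short on net and ram); T_g alone leaves T_d blocked (short on net and ram); T_a alone leaves T_d blocked (short on net and ram).
The survivors complete as T_h, T_g, T_i, T_a. Verifying each step (starting from the post-abort pool):
  pool = (5, 4)
  T_h: need (0, 3) fits (5, 4); releases (1, 0), pool now (6, 4)
  T_g: need (2, 0) fits (6, 4); releases (1, 2), pool now (7, 6)
  T_i: need (4, 0) fits (7, 6); releases (0, 1), pool now (7, 7)
  T_a: need (7, 7) fits (7, 7); releases (1, 2), pool now (8, 9)


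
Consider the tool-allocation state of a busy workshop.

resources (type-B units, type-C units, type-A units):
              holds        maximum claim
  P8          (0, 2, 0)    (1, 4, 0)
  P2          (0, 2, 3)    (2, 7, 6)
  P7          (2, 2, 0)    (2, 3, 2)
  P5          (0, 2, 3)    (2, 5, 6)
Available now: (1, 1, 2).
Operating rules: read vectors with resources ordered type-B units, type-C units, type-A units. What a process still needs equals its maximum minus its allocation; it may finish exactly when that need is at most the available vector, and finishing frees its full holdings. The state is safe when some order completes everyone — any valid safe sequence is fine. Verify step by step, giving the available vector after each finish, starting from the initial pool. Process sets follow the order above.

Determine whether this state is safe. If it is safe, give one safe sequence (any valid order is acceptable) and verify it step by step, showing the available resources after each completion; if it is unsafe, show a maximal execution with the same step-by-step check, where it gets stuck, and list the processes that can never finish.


UNSAFE.
Key observation: once P7, P8 finish, the pool peaks at (3, 5, 2) — and every remaining process still needs more type-A units than that.
A maximal execution: P7, P8 — then nothing else fits. Check, step by step:
  pool = (1, 1, 2)
  P7: need (0, 1, 2) fits (1, 1, 2); releases (2, 2, 0), pool now (3, 3, 2)
  P8: need (1, 2, 0) fits (3, 3, 2); releases (0, 2, 0), pool now (3, 5, 2)
  blocked: P2 wants (2, 5, 3), pool (3, 5, 2) — not enough type-A units
  blocked: P5 wants (2, 3, 3), pool (3, 5, 2) — not enough type-A units
Permanently blocked: P2 and P5.


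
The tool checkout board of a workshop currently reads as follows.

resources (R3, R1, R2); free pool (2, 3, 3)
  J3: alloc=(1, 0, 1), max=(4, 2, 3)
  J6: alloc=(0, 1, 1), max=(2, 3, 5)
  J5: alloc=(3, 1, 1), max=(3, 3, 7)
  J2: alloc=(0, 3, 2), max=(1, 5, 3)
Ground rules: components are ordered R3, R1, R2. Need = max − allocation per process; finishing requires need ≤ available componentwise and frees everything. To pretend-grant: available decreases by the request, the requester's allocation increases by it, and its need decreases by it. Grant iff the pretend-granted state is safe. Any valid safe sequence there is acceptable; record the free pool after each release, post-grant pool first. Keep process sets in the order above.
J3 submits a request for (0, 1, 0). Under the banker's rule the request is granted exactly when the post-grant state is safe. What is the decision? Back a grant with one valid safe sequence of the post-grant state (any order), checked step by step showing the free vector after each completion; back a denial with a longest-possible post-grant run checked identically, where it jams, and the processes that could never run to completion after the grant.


GRANT. The post-grant state is safe; one safe sequence: J2, J6, J5, J3.
Key observation: granting shrinks the pool to (2, 2, 3), yet J2 still fits and the chain goes through.
Check on the post-grant state, step by step:
  pool = (2, 2, 3)
  run J2 (needs (1, 2, 1), free (2, 2, 3)); after release of (0, 3, 2) the pool is (2, 5, 5)
  run J6 (needs (2, 2, 4), free (2, 5, 5)); after release of (0, 1, 1) the pool is (2, 6, 6)
  run J5 (needs (0, 2, 6), free (2, 6, 6)); after release of (3, 1, 1) the pool is (5, 7, 7)
  run J3 (needs (3, 1, 2), free (5, 7, 7)); after release of (1, 1, 1) the pool is (6, 8, 8)


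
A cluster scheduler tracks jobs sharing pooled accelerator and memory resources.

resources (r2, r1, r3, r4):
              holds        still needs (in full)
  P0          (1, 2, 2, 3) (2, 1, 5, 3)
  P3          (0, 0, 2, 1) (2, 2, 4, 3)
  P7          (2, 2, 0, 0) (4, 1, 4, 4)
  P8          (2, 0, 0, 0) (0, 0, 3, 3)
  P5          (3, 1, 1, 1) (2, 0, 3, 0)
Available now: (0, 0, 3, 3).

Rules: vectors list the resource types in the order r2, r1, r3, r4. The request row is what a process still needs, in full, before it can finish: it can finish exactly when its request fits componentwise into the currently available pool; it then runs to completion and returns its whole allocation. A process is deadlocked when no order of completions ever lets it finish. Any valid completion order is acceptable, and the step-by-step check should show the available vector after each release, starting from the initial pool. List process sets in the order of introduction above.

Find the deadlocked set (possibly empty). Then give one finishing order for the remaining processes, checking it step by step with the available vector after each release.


No process is deadlocked.
Key observation: P8 can run right away; the returned allocation unlocks the remaining processes in turn.
One completion order for the rest: P8, P5, P7, P3, P0. Verifying each step:
  pool = (0, 0, 3, 3)
  run P8 (needs (0, 0, 3, 3), free (0, 0, 3, 3)); after release of (2, 0, 0, 0) the pool is (2, 0, 3, 3)
  run P5 (needs (2, 0, 3, 0), free (2, 0, 3, 3)); after release of (3, 1, 1, 1) the pool is (5, 1, 4, 4)
  run P7 (needs (4, 1, 4, 4), free (5, 1, 4, 4)); after release of (2, 2, 0, 0) the pool is (7, 3, 4, 4)
  run P3 (needs (2, 2, 4, 3), free (7, 3, 4, 4)); after release of (0, 0, 2, 1) the pool is (7, 3, 6, 5)
  run P0 (needs (2, 1, 5, 3), free (7, 3, 6, 5)); after release of (1, 2, 2, 3) the pool is (8, 5, 8, 8)


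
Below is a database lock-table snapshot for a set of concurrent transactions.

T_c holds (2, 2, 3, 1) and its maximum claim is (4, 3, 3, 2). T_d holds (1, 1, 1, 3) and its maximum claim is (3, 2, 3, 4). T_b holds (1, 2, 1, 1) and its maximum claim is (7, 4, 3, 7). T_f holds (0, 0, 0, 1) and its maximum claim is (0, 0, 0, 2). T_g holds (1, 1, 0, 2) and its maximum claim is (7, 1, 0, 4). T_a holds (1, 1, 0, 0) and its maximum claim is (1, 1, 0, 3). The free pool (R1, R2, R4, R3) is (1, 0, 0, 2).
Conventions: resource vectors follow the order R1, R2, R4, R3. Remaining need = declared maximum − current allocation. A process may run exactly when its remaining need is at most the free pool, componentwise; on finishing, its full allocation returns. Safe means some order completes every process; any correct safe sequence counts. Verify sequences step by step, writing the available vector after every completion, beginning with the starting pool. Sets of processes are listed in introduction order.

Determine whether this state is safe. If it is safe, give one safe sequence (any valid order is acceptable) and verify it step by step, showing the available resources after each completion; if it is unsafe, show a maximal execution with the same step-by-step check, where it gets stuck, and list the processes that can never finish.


The state is UNSAFE.
Key observation: no order helps: past T_f, T_a, T_c, T_d, the free pool tops out at (5, 4, 4, 7), below what each blocked process needs in R1.
A maximal execution: T_f, T_a, T_c, T_d — then nothing else fits. Walking it through:
  pool = (1, 0, 0, 2)
  T_f needs (0, 0, 0, 1) <= (1, 0, 0, 2) -> finishes; pool += (0, 0, 0, 1) = (1, 0, 0, 3)
  T_a needs (0, 0, 0, 3) <= (1, 0, 0, 3) -> finishes; pool += (1, 1, 0, 0) = (2, 1, 0, 3)
  T_c needs (2, 1, 0, 1) <= (2, 1, 0, 3) -> finishes; pool += (2, 2, 3, 1) = (4, 3, 3, 4)
  T_d needs (2, 1, 2, 1) <= (4, 3, 3, 4) -> finishes; pool += (1, 1, 1, 3) = (5, 4, 4, 7)
  T_b cannot run: need (6, 2, 2, 6) vs free (5, 4, 4, 7) (insufficient R1)
  T_g cannot run: need (6, 0, 0, 2) vs free (5, 4, 4, 7) (insufficient R1)
Permanently blocked: T_b and T_g.


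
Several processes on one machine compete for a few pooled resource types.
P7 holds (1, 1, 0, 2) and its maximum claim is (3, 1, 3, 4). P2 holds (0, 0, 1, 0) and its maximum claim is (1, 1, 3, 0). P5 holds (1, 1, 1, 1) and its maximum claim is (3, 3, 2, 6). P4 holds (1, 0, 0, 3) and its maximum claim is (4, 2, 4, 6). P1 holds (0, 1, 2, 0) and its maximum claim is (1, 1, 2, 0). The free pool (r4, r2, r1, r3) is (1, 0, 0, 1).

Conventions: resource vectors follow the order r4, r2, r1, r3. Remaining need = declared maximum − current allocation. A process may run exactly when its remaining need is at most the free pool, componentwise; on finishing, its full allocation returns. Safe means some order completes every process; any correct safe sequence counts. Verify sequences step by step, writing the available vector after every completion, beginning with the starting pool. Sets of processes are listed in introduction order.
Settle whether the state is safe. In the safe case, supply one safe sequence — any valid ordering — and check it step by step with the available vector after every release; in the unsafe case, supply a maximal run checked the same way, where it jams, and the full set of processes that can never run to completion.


The state is UNSAFE.
Key observation: P1, P2 can finish, but then (1, 1, 3, 1) is all there is, and the blocked group's r4 demands exceed it.
Going as far as possible: P1, P2; after that, nothing fits. Check, step by step:
  pool = (1, 0, 0, 1)
  run P1 (needs (1, 0, 0, 0), free (1, 0, 0, 1)); after release of (0, 1, 2, 0) the pool is (1, 1, 2, 1)
  run P2 (needs (1, 1, 2, 0), free (1, 1, 2, 1)); after release of (0, 0, 1, 0) the pool is (1, 1, 3, 1)
  P7 still needs (2, 0, 3, 2) but only (1, 1, 3, 1) is free — short on r4 and r3
  P5 still needs (2, 2, 1, 5) but only (1, 1, 3, 1) is free — short on r4, r2 and r3
  P4 still needs (3, 2, 4, 3) but only (1, 1, 3, 1) is free — short on r4, r2, r1 and r3
Processes that can never finish: P7, P5 and P4.


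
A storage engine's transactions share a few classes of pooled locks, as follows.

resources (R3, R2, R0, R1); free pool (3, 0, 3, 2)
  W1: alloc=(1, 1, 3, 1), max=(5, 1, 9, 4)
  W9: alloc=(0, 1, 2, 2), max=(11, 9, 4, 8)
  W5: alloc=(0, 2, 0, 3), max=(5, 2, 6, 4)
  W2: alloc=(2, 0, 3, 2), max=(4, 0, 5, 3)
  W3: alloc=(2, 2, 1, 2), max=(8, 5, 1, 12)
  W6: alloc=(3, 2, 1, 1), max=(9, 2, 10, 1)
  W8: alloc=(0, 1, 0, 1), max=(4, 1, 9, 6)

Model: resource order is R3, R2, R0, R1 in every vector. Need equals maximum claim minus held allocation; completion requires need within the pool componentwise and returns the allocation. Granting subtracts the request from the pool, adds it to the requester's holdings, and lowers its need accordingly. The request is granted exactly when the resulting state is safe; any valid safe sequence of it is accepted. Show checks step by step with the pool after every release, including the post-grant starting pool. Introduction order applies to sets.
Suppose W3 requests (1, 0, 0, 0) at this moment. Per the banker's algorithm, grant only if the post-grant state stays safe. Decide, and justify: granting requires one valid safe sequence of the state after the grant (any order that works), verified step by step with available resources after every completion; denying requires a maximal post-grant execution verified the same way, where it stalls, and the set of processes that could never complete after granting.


DENY — the pretend-granted state is unsafe.
Key observation: after W2, W1, W8, W5 the pool peaks at (5, 4, 9, 9), and each blocked process is short somewhere: W9 on R3, R2; W3 on R1; W6 on R3.
On the post-grant state, W2, W1, W8, W5 is a maximal run — nothing extends it. Verifying each step:
  pool = (2, 0, 3, 2)
  W2: need (2, 0, 2, 1) fits (2, 0, 3, 2); releases (2, 0, 3, 2), pool now (4, 0, 6, 4)
  W1: need (4, 0, 6, 3) fits (4, 0, 6, 4); releases (1, 1, 3, 1), pool now (5, 1, 9, 5)
  W8: need (4, 0, 9, 5) fits (5, 1, 9, 5); releases (0, 1, 0, 1), pool now (5, 2, 9, 6)
  W5: need (5, 0, 6, 1) fits (5, 2, 9, 6); releases (0, 2, 0, 3), pool now (5, 4, 9, 9)
  W9 still needs (11, 8, 2, 6) but only (5, 4, 9, 9) is free — short on R3 and R2
  W3 still needs (5, 3, 0, 10) but only (5, 4, 9, 9) is free — short on R1
  W6 still needs (6, 0, 9, 0) but only (5, 4, 9, 9) is free — short on R3
Post-grant, the permanently blocked set is W9, W3 and W6.
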